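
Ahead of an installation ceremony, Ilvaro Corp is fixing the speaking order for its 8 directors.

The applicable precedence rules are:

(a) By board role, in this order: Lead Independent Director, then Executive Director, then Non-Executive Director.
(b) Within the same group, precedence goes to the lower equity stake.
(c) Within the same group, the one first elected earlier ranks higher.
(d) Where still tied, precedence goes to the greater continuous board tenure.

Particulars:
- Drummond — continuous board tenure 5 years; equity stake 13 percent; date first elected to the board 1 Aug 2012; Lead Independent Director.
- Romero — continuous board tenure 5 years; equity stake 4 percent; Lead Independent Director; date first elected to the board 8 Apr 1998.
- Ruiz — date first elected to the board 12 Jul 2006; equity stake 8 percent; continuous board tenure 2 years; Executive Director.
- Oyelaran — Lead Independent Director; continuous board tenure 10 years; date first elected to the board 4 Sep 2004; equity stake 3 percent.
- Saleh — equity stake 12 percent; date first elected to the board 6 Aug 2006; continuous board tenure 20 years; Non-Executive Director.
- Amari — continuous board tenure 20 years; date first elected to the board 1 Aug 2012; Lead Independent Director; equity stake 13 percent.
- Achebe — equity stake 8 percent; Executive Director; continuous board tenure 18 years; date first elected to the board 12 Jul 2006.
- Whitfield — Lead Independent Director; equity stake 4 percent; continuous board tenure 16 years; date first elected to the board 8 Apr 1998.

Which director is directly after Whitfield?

By board role: Oyelaran, Whitfield, Romero, Amari and Drummond (Lead Independent Director); then Achebe and Ruiz (Executive Director); then Saleh (Non-Executive Director).
Among Oyelaran, Whitfield, Romero, Amari and Drummond, by equity stake (lower first): Oyelaran (3 percent) before Whitfield and Romero (4 percent) before Amari and Drummond (13 percent).
Whitfield and Romero both have date first elected to the board 8 Apr 1998, so the next rule applies.
Among Whitfield and Romero, by continuous board tenure (higher first): Whitfield (16 years) before Romero (5 years).
Amari and Drummond both have date first elected to the board 1 Aug 2012, so the next rule applies.
Among Amari and Drummond, by continuous board tenure (higher first): Amari (20 years) before Drummond (5 years).
Achebe and Ruiz both have equity stake 8 percent, so the next rule applies.
Achebe and Ruiz both have date first elected to the board 12 Jul 2006, so the next rule applies.
Among Achebe and Ruiz, by continuous board tenure (higher first): Achebe (18 years) before Ruiz (2 years).
Order: Oyelaran, Whitfield, Romero, Amari, Drummond, Achebe, Ruiz, Saleh.

Romero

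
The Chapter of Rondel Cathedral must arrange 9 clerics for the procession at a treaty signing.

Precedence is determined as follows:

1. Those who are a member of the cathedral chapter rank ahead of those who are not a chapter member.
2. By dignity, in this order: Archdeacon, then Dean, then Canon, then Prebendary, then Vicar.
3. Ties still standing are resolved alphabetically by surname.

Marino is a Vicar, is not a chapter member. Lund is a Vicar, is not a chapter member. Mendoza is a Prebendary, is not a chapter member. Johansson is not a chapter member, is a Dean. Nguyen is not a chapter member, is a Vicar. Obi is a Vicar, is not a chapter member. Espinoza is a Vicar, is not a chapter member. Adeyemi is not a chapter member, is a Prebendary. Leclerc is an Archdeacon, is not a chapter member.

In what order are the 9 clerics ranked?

By the first rule: Leclerc, Johansson, Adeyemi, Mendoza, Espinoza, Lund, Marino, Nguyen and Obi (each not a chapter member).
Among Leclerc, Johansson, Adeyemi, Mendoza, Espinoza, Lund, Marino, Nguyen and Obi, by dignity: Leclerc (Archdeacon) before Johansson (Dean) before Adeyemi and Mendoza (Prebendary) before Espinoza, Lund, Marino, Nguyen and Obi (Vicar).
Among Adeyemi and Mendoza, alphabetically by surname: Adeyemi before Mendoza.
Among Espinoza, Lund, Marino, Nguyen and Obi, alphabetically by surname: Espinoza before Lund before Marino before Nguyen before Obi.
Full order: Leclerc, Johansson, Adeyemi, Mendoza, Espinoza, Lund, Marino, Nguyen, Obi.

Leclerc, Johansson, Adeyemi, Mendoza, Espinoza, Lund, Marino, Nguyen, Obi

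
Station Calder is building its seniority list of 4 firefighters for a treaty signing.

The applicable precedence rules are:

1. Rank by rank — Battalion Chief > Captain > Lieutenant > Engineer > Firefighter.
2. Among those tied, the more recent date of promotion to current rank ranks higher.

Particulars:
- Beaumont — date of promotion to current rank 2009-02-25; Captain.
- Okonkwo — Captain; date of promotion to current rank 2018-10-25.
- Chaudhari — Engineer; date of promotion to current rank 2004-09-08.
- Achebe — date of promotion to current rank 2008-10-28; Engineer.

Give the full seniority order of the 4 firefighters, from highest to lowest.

By rank: Okonkwo and Beaumont (Captain); then Achebe and Chaudhari (Engineer).
Among Okonkwo and Beaumont, by date of promotion to current rank (later first): Okonkwo (2018-10-25) before Beaumont (2009-02-25).
Among Achebe and Chaudhari, by date of promotion to current rank (later first): Achebe (2008-10-28) before Chaudhari (2004-09-08).
Full order: Okonkwo, Beaumont, Achebe, Chaudhari.

Okonkwo, Beaumont, Achebe, Chaudhari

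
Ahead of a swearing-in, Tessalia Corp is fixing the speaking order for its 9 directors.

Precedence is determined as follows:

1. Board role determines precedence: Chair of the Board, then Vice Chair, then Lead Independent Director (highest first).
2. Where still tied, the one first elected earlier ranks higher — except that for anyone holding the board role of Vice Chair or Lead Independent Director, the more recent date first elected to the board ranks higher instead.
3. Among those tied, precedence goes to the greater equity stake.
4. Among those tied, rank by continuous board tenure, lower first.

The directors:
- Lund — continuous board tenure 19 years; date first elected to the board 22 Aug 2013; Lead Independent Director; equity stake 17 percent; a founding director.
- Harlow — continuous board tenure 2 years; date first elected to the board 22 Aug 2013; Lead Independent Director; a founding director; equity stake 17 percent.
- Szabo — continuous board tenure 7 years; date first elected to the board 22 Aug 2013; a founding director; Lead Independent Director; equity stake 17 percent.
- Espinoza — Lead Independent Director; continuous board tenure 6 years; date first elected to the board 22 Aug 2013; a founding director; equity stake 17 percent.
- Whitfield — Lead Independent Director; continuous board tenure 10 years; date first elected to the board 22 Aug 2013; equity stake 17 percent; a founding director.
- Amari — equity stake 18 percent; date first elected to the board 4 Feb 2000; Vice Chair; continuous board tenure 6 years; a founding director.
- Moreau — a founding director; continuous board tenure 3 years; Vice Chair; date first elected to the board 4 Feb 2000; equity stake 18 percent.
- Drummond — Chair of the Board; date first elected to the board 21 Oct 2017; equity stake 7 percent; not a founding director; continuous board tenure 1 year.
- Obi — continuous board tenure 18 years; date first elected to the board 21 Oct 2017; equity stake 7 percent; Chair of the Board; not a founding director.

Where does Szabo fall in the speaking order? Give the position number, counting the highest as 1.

7

By board role: Drummond and Obi (Chair of the Board); then Moreau and Amari (Vice Chair); then Harlow, Espinoza, Szabo, Whitfield and Lund (Lead Independent Director).
Drummond and Obi both have date first elected to the board 21 Oct 2017, so the next rule applies.
Drummond and Obi both have equity stake 7 percent, so the next rule applies.
Among Drummond and Obi, by continuous board tenure (lower first): Drummond (1 year) before Obi (18 years).
Moreau and Amari both have date first elected to the board 4 Feb 2000, so the next rule applies.
Moreau and Amari both have equity stake 18 percent, so the next rule applies.
Among Moreau and Amari, by continuous board tenure (lower first): Moreau (3 years) before Amari (6 years).
Harlow, Espinoza, Szabo, Whitfield and Lund all have date first elected to the board 22 Aug 2013, so the next rule applies.
Harlow, Espinoza, Szabo, Whitfield and Lund all have equity stake 17 percent, so the next rule applies.
Among Harlow, Espinoza, Szabo, Whitfield and Lund, by continuous board tenure (lower first): Harlow (2 years) before Espinoza (6 years) before Szabo (7 years) before Whitfield (10 years) before Lund (19 years).
Order: Drummond, Obi, Moreau, Amari, Harlow, Espinoza, Szabo, Whitfield, Lund. So position 7.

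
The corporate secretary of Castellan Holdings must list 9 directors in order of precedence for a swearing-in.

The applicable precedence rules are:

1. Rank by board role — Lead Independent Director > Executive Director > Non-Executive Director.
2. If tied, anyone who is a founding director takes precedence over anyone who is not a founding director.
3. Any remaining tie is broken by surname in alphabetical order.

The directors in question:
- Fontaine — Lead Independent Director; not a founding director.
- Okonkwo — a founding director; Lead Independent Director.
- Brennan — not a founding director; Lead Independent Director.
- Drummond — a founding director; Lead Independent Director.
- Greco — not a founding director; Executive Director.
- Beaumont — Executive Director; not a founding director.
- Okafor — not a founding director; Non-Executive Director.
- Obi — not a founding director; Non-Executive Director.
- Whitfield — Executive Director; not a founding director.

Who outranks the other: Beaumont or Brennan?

Brennan

By board role: Drummond, Okonkwo, Brennan and Fontaine (Lead Independent Director); then Beaumont, Greco and Whitfield (Executive Director); then Obi and Okafor (Non-Executive Director).
Among Drummond, Okonkwo, Brennan and Fontaine, a founding director before not a founding director: Drummond and Okonkwo (a founding director) before Brennan and Fontaine (not a founding director).
Among Drummond and Okonkwo, alphabetically by surname: Drummond before Okonkwo.
Among Brennan and Fontaine, alphabetically by surname: Brennan before Fontaine.
Beaumont, Greco and Whitfield are each not a founding director, so the next rule applies.
Among Beaumont, Greco and Whitfield, alphabetically by surname: Beaumont before Greco before Whitfield.
Obi and Okafor are each not a founding director, so the next rule applies.
Among Obi and Okafor, alphabetically by surname: Obi before Okafor.
So Brennan takes precedence.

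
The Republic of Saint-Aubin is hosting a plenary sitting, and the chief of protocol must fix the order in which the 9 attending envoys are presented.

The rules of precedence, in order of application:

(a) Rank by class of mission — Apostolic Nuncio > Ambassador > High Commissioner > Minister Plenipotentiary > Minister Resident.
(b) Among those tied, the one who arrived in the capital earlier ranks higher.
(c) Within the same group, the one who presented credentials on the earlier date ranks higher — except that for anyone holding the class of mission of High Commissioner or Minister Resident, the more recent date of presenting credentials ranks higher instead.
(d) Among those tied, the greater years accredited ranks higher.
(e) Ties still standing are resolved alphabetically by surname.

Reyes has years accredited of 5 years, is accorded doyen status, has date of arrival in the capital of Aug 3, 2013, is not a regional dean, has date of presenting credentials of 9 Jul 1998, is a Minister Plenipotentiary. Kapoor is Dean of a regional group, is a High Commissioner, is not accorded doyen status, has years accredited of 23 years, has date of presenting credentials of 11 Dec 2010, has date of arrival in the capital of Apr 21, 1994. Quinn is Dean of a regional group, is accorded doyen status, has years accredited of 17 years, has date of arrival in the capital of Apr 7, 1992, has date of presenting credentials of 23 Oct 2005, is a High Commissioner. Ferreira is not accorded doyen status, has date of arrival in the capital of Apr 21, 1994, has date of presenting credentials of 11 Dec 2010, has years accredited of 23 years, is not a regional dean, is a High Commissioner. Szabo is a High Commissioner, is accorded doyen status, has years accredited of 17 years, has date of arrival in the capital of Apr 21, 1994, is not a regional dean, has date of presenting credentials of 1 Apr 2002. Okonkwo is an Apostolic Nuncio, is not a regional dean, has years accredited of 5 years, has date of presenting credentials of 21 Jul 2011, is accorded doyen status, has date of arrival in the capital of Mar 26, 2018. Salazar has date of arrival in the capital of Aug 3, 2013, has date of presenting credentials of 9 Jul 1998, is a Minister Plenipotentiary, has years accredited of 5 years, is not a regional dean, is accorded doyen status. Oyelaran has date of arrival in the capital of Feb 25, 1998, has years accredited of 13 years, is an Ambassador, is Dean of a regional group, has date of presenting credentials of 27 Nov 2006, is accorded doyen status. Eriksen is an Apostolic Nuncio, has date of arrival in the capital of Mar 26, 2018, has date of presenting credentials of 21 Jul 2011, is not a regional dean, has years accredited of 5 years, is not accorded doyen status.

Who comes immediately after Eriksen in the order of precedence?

Okonkwo

By class of mission: Eriksen and Okonkwo (Apostolic Nuncio); then Oyelaran (Ambassador); then Quinn, Ferreira, Kapoor and Szabo (High Commissioner); then Reyes and Salazar (Minister Plenipotentiary).
Eriksen and Okonkwo both have date of arrival in the capital Mar 26, 2018, so the next rule applies.
Eriksen and Okonkwo both have date of presenting credentials 21 Jul 2011, so the next rule applies.
Eriksen and Okonkwo both have years accredited 5 years, so the next rule applies.
Among Eriksen and Okonkwo, alphabetically by surname: Eriksen before Okonkwo.
Among Quinn, Ferreira, Kapoor and Szabo, by date of arrival in the capital (earlier first): Quinn (Apr 7, 1992) before Ferreira, Kapoor and Szabo (Apr 21, 1994).
Among Ferreira, Kapoor and Szabo, by date of presenting credentials (later first) (reversed rule for this group): Ferreira and Kapoor (11 Dec 2010) before Szabo (1 Apr 2002).
Ferreira and Kapoor both have years accredited 23 years, so the next rule applies.
Among Ferreira and Kapoor, alphabetically by surname: Ferreira before Kapoor.
Reyes and Salazar both have date of arrival in the capital Aug 3, 2013, so the next rule applies.
Reyes and Salazar both have date of presenting credentials 9 Jul 1998, so the next rule applies.
Reyes and Salazar both have years accredited 5 years, so the next rule applies.
Among Reyes and Salazar, alphabetically by surname: Reyes before Salazar.
Order: Eriksen, Okonkwo, Oyelaran, Quinn, Ferreira, Kapoor, Szabo, Reyes, Salazar.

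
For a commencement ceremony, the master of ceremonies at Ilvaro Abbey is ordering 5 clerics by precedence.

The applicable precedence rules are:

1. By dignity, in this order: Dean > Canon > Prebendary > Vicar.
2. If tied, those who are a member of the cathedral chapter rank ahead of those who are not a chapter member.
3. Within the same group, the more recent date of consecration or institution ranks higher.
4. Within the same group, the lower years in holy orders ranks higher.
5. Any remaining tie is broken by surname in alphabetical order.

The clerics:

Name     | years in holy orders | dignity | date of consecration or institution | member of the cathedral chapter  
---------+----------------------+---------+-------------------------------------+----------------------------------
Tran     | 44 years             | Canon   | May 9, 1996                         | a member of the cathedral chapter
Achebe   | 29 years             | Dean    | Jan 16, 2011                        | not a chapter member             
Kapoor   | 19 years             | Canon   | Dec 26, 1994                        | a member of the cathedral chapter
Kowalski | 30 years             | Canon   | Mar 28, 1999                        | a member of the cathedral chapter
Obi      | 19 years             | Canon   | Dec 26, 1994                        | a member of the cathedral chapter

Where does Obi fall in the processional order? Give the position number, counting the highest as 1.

5

By dignity: Achebe (Dean); then Kowalski, Tran, Kapoor and Obi (Canon).
Kowalski, Tran, Kapoor and Obi are each a member of the cathedral chapter, so the next rule applies.
Among Kowalski, Tran, Kapoor and Obi, by date of consecration or institution (later first): Kowalski (Mar 28, 1999) before Tran (May 9, 1996) before Kapoor and Obi (Dec 26, 1994).
Kapoor and Obi both have years in holy orders 19 years, so the next rule applies.
Among Kapoor and Obi, alphabetically by surname: Kapoor before Obi.
Order: Achebe, Kowalski, Tran, Kapoor, Obi. So position 5.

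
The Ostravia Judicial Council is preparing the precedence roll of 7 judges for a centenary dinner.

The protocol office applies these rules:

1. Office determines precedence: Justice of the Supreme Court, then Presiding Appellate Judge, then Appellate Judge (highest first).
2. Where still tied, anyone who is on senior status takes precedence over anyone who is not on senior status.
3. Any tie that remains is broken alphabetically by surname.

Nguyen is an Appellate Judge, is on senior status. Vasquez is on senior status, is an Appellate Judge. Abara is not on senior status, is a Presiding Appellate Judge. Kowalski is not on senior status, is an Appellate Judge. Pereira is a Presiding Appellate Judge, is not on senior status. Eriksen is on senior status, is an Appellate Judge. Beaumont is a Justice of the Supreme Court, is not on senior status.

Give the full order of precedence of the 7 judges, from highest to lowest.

Beaumont, Abara, Pereira, Eriksen, Nguyen, Vasquez, Kowalski

By office: Beaumont (Justice of the Supreme Court); then Abara and Pereira (Presiding Appellate Judge); then Eriksen, Nguyen, Vasquez and Kowalski (Appellate Judge).
Abara and Pereira are each not on senior status, so the next rule applies.
Among Abara and Pereira, alphabetically by surname: Abara before Pereira.
Among Eriksen, Nguyen, Vasquez and Kowalski, on senior status before not on senior status: Eriksen, Nguyen and Vasquez (on senior status) before Kowalski (not on senior status).
Among Eriksen, Nguyen and Vasquez, alphabetically by surname: Eriksen before Nguyen before Vasquez.
Full order: Beaumont, Abara, Pereira, Eriksen, Nguyen, Vasquez, Kowalski.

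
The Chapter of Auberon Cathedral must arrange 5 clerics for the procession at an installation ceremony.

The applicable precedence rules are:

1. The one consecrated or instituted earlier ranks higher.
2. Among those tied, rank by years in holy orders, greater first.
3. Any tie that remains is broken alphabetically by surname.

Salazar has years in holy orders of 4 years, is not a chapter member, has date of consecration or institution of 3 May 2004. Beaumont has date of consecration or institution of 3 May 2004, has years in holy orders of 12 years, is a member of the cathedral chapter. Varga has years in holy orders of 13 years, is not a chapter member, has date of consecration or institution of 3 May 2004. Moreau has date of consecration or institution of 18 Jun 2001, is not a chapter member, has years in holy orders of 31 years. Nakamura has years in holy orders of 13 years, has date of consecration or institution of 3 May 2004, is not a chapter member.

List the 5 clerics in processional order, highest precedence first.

Moreau, Nakamura, Varga, Beaumont, Salazar

By date of consecration or institution (earlier first): Moreau (18 Jun 2001); then Nakamura, Varga, Beaumont and Salazar (each 3 May 2004).
Among Nakamura, Varga, Beaumont and Salazar, by years in holy orders (higher first): Nakamura and Varga (13 years) before Beaumont (12 years) before Salazar (4 years).
Among Nakamura and Varga, alphabetically by surname: Nakamura before Varga.
Full order: Moreau, Nakamura, Varga, Beaumont, Salazar.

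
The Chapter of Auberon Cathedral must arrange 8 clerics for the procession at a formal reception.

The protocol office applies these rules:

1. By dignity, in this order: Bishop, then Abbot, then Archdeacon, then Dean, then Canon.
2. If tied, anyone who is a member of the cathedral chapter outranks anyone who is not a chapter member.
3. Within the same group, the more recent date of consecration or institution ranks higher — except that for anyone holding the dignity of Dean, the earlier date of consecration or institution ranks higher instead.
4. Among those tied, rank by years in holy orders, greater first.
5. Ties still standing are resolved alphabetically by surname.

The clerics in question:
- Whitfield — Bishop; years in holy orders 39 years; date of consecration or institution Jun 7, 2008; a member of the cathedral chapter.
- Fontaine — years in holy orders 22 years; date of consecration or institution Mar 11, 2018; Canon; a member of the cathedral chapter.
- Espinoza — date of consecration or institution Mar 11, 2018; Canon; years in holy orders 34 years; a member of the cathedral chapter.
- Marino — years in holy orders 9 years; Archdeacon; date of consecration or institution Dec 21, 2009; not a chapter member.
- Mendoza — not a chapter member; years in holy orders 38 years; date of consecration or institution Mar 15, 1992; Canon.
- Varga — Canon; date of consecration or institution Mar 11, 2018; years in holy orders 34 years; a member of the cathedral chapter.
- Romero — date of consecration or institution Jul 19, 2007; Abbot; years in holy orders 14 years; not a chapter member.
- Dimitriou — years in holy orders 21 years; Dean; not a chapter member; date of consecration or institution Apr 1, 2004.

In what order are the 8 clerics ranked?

Whitfield, Romero, Marino, Dimitriou, Espinoza, Varga, Fontaine, Mendoza

By dignity: Whitfield (Bishop); then Romero (Abbot); then Marino (Archdeacon); then Dimitriou (Dean); then Espinoza, Varga, Fontaine and Mendoza (Canon).
Among Espinoza, Varga, Fontaine and Mendoza, a member of the cathedral chapter before not a chapter member: Espinoza, Varga and Fontaine (a member of the cathedral chapter) before Mendoza (not a chapter member).
Espinoza, Varga and Fontaine all have date of consecration or institution Mar 11, 2018, so the next rule applies.
Among Espinoza, Varga and Fontaine, by years in holy orders (higher first): Espinoza and Varga (34 years) before Fontaine (22 years).
Among Espinoza and Varga, alphabetically by surname: Espinoza before Varga.
Full order: Whitfield, Romero, Marino, Dimitriou, Espinoza, Varga, Fontaine, Mendoza.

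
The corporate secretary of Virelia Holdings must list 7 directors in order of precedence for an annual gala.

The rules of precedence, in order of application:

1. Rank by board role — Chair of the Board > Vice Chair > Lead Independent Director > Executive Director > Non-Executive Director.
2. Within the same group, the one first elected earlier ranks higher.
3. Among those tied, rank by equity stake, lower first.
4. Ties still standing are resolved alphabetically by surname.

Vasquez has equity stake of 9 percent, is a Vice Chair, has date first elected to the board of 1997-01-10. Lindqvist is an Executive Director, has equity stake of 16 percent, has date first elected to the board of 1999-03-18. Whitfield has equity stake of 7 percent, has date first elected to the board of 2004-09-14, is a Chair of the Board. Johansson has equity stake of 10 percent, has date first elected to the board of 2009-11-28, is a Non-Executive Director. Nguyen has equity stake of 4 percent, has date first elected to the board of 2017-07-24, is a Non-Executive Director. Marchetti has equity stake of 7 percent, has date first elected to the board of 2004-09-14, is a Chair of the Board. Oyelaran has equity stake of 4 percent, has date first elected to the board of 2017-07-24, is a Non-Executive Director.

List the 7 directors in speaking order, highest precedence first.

By board role: Marchetti and Whitfield (Chair of the Board); then Vasquez (Vice Chair); then Lindqvist (Executive Director); then Johansson, Nguyen and Oyelaran (Non-Executive Director).
Marchetti and Whitfield both have date first elected to the board 2004-09-14, so the next rule applies.
Marchetti and Whitfield both have equity stake 7 percent, so the next rule applies.
Among Marchetti and Whitfield, alphabetically by surname: Marchetti before Whitfield.
Among Johansson, Nguyen and Oyelaran, by date first elected to the board (earlier first): Johansson (2009-11-28) before Nguyen and Oyelaran (2017-07-24).
Nguyen and Oyelaran both have equity stake 4 percent, so the next rule applies.
Among Nguyen and Oyelaran, alphabetically by surname: Nguyen before Oyelaran.
Full order: Marchetti, Whitfield, Vasquez, Lindqvist, Johansson, Nguyen, Oyelaran.

Marchetti, Whitfield, Vasquez, Lindqvist, Johansson, Nguyen, Oyelaran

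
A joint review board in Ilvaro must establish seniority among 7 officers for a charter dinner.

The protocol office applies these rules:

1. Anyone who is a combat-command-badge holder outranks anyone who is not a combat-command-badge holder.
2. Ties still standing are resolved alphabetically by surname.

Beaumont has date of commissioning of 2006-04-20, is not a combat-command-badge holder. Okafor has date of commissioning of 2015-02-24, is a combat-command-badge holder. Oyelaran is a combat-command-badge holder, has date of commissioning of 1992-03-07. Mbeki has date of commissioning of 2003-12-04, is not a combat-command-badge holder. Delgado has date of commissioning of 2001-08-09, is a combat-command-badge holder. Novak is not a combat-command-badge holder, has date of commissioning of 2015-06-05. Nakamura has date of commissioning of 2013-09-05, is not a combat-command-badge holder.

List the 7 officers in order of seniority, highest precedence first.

By the first rule: Delgado, Okafor and Oyelaran (each a combat-command-badge holder); then Beaumont, Mbeki, Nakamura and Novak (each not a combat-command-badge holder).
Among Delgado, Okafor and Oyelaran, alphabetically by surname: Delgado before Okafor before Oyelaran.
Among Beaumont, Mbeki, Nakamura and Novak, alphabetically by surname: Beaumont before Mbeki before Nakamura before Novak.
Full order: Delgado, Okafor, Oyelaran, Beaumont, Mbeki, Nakamura, Novak.

Delgado, Okafor, Oyelaran, Beaumont, Mbeki, Nakamura, Novak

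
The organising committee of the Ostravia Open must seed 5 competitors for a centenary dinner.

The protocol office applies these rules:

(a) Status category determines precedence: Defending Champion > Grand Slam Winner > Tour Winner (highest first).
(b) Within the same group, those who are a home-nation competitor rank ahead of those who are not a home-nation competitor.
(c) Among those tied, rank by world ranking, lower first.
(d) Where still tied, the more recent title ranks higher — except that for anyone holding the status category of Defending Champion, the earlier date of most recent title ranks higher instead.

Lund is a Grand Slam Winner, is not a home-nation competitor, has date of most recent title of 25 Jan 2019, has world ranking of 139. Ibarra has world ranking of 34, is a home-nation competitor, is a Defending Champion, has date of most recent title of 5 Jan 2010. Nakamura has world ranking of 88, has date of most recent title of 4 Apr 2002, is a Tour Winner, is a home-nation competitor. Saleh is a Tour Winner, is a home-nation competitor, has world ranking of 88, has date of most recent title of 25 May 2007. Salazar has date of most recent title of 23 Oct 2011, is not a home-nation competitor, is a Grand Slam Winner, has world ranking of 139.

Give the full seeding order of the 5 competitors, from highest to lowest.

By status category: Ibarra (Defending Champion); then Lund and Salazar (Grand Slam Winner); then Saleh and Nakamura (Tour Winner).
Lund and Salazar are each not a home-nation competitor, so the next rule applies.
Lund and Salazar both have world ranking 139, so the next rule applies.
Among Lund and Salazar, by date of most recent title (later first): Lund (25 Jan 2019) before Salazar (23 Oct 2011).
Saleh and Nakamura are each a home-nation competitor, so the next rule applies.
Saleh and Nakamura both have world ranking 88, so the next rule applies.
Among Saleh and Nakamura, by date of most recent title (later first): Saleh (25 May 2007) before Nakamura (4 Apr 2002).
Full order: Ibarra, Lund, Salazar, Saleh, Nakamura.

Ibarra, Lund, Salazar, Saleh, Nakamura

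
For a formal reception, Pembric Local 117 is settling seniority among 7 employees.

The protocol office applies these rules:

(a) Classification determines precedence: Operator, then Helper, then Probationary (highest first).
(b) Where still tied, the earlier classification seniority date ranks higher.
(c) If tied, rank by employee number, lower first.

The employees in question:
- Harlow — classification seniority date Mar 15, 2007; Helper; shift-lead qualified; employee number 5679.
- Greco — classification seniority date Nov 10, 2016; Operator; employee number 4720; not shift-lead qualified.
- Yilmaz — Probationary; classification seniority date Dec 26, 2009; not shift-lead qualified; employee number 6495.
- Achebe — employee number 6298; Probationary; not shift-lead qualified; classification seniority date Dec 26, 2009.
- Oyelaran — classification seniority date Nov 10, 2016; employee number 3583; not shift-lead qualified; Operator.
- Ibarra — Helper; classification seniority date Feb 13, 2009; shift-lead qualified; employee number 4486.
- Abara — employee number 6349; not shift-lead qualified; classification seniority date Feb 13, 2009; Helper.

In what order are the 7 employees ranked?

By classification: Oyelaran and Greco (Operator); then Harlow, Ibarra and Abara (Helper); then Achebe and Yilmaz (Probationary).
Oyelaran and Greco both have classification seniority date Nov 10, 2016, so the next rule applies.
Among Oyelaran and Greco, by employee number (lower first): Oyelaran (3583) before Greco (4720).
Among Harlow, Ibarra and Abara, by classification seniority date (earlier first): Harlow (Mar 15, 2007) before Ibarra and Abara (Feb 13, 2009).
Among Ibarra and Abara, by employee number (lower first): Ibarra (4486) before Abara (6349).
Achebe and Yilmaz both have classification seniority date Dec 26, 2009, so the next rule applies.
Among Achebe and Yilmaz, by employee number (lower first): Achebe (6298) before Yilmaz (6495).
Full order: Oyelaran, Greco, Harlow, Ibarra, Abara, Achebe, Yilmaz.

Oyelaran, Greco, Harlow, Ibarra, Abara, Achebe, Yilmaz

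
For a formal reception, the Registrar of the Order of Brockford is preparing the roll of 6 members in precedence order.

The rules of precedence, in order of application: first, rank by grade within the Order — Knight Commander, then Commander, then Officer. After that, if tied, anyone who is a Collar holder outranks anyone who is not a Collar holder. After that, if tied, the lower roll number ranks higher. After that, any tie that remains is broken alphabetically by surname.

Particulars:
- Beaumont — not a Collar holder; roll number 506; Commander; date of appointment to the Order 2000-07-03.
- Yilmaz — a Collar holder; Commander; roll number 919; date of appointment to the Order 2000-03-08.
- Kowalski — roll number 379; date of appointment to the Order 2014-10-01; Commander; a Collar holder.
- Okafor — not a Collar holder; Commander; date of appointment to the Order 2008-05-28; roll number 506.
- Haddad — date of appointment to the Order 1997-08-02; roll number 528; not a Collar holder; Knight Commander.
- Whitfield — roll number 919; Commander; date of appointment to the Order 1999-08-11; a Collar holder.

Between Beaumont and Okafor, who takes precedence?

By grade within the Order: Haddad (Knight Commander); then Kowalski, Whitfield, Yilmaz, Beaumont and Okafor (Commander).
Among Kowalski, Whitfield, Yilmaz, Beaumont and Okafor, a Collar holder before not a Collar holder: Kowalski, Whitfield and Yilmaz (a Collar holder) before Beaumont and Okafor (not a Collar holder).
Among Kowalski, Whitfield and Yilmaz, by roll number (lower first): Kowalski (379) before Whitfield and Yilmaz (919).
Among Whitfield and Yilmaz, alphabetically by surname: Whitfield before Yilmaz.
Beaumont and Okafor both have roll number 506, so the next rule applies.
Among Beaumont and Okafor, alphabetically by surname: Beaumont before Okafor.
So Beaumont takes precedence.

Beaumont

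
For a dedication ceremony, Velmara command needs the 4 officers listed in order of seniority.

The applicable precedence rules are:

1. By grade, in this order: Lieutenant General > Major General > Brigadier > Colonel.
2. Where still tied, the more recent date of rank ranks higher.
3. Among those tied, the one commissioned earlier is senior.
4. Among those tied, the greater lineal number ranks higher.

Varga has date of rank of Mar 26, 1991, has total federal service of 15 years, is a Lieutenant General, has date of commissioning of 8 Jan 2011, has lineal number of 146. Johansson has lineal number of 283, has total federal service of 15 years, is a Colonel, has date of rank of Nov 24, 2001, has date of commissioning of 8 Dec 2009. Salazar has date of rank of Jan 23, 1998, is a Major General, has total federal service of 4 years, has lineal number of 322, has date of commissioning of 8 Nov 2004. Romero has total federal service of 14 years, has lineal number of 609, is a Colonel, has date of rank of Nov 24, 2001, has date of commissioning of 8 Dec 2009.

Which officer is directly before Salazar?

Varga

By grade: Varga (Lieutenant General); then Salazar (Major General); then Romero and Johansson (Colonel).
Romero and Johansson both have date of rank Nov 24, 2001, so the next rule applies.
Romero and Johansson both have date of commissioning 8 Dec 2009, so the next rule applies.
Among Romero and Johansson, by lineal number (higher first): Romero (609) before Johansson (283).
Order: Varga, Salazar, Romero, Johansson.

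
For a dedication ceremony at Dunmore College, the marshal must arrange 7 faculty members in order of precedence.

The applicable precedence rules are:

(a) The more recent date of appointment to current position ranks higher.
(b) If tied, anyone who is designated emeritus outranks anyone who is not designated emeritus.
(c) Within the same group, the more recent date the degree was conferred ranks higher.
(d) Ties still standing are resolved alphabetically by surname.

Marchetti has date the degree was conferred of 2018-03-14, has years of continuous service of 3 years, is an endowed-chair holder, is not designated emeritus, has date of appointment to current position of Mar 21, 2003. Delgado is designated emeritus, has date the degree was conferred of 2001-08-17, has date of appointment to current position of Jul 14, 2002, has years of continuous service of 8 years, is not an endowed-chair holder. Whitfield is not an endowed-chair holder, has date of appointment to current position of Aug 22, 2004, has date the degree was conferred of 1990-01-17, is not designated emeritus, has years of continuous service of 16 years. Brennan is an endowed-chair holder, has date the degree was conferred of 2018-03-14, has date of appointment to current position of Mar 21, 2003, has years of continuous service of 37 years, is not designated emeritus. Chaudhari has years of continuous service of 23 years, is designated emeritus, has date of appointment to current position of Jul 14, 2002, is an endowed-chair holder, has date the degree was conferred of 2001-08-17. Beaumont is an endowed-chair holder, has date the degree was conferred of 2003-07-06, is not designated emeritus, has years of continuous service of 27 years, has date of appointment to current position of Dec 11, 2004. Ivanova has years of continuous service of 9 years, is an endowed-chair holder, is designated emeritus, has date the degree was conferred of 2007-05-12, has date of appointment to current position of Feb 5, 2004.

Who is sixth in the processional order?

Chaudhari

By date of appointment to current position (later first): Beaumont (Dec 11, 2004); then Whitfield (Aug 22, 2004); then Ivanova (Feb 5, 2004); then Brennan and Marchetti (both Mar 21, 2003); then Chaudhari and Delgado (both Jul 14, 2002).
Brennan and Marchetti are each not designated emeritus, so the next rule applies.
Brennan and Marchetti both have date the degree was conferred 2018-03-14, so the next rule applies.
Among Brennan and Marchetti, alphabetically by surname: Brennan before Marchetti.
Chaudhari and Delgado are each designated emeritus, so the next rule applies.
Chaudhari and Delgado both have date the degree was conferred 2001-08-17, so the next rule applies.
Among Chaudhari and Delgado, alphabetically by surname: Chaudhari before Delgado.
Order: Beaumont, Whitfield, Ivanova, Brennan, Marchetti, Chaudhari, Delgado.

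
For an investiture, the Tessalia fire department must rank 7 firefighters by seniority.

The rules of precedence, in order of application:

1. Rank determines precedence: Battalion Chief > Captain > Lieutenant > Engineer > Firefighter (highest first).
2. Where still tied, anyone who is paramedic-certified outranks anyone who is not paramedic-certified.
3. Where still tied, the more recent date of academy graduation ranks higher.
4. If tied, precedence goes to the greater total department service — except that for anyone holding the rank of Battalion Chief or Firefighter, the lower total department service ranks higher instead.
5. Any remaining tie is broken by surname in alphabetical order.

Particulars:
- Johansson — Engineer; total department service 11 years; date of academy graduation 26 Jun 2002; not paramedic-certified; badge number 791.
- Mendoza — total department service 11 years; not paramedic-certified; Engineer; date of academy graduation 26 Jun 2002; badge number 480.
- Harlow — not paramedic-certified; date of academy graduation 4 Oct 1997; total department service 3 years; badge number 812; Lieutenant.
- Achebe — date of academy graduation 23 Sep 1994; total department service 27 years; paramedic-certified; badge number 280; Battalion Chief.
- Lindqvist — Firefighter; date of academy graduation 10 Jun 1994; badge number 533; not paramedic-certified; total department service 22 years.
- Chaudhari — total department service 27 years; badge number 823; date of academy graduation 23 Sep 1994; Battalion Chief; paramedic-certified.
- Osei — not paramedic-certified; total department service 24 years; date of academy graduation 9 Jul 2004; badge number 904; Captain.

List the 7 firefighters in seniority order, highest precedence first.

Achebe, Chaudhari, Osei, Harlow, Johansson, Mendoza, Lindqvist

By rank: Achebe and Chaudhari (Battalion Chief); then Osei (Captain); then Harlow (Lieutenant); then Johansson and Mendoza (Engineer); then Lindqvist (Firefighter).
Achebe and Chaudhari are each paramedic-certified, so the next rule applies.
Achebe and Chaudhari both have date of academy graduation 23 Sep 1994, so the next rule applies.
Achebe and Chaudhari both have total department service 27 years, so the next rule applies.
Among Achebe and Chaudhari, alphabetically by surname: Achebe before Chaudhari.
Johansson and Mendoza are each not paramedic-certified, so the next rule applies.
Johansson and Mendoza both have date of academy graduation 26 Jun 2002, so the next rule applies.
Johansson and Mendoza both have total department service 11 years, so the next rule applies.
Among Johansson and Mendoza, alphabetically by surname: Johansson before Mendoza.
Full order: Achebe, Chaudhari, Osei, Harlow, Johansson, Mendoza, Lindqvist.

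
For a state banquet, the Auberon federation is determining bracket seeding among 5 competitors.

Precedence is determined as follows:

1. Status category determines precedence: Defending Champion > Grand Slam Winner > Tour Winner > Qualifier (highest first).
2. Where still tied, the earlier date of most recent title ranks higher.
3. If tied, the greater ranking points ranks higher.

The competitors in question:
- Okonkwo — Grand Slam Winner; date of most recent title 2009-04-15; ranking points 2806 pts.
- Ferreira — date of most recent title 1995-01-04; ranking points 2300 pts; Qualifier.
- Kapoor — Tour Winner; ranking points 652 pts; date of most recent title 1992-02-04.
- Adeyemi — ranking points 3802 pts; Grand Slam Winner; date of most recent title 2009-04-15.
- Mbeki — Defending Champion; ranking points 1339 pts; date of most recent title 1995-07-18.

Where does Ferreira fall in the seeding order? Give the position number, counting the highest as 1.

By status category: Mbeki (Defending Champion); then Adeyemi and Okonkwo (Grand Slam Winner); then Kapoor (Tour Winner); then Ferreira (Qualifier).
Adeyemi and Okonkwo both have date of most recent title 2009-04-15, so the next rule applies.
Among Adeyemi and Okonkwo, by ranking points (higher first): Adeyemi (3802 pts) before Okonkwo (2806 pts).
Order: Mbeki, Adeyemi, Okonkwo, Kapoor, Ferreira. So position 5.

5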